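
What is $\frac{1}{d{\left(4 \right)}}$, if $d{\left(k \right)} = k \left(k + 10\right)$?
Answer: $\frac{1}{56} \approx 0.017857$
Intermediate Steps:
$d{\left(k \right)} = k \left(10 + k\right)$
$\frac{1}{d{\left(4 \right)}} = \frac{1}{4 \left(10 + 4\right)} = \frac{1}{4 \cdot 14} = \frac{1}{56}$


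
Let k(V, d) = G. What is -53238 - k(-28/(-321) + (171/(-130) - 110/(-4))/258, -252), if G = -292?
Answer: -52946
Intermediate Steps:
k(V, d) = -292
-53238 - k(-28/(-321) + (171/(-130) - 110/(-4))/258, -252) = -53238 - 1*(-292) = -53238 + 292 = -52946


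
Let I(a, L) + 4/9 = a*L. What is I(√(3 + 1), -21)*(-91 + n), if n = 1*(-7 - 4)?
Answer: 12988/3 ≈ 4329.3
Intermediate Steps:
n = -11 (n = 1*(-11) = -11)
I(a, L) = -4/9 + L*a (I(a, L) = -4/9 + a*L = -4/9 + L*a)
I(√(3 + 1), -21)*(-91 + n) = (-4/9 - 21*√(3 + 1))*(-91 - 11) = (-4/9 - 21*√4)*(-102) = (-4/9 - 21*2)*(-102) = (-4/9 - 42)*(-102) = -382/9*(-102) = 12988/3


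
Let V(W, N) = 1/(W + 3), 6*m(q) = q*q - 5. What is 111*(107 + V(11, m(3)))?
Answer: 166389/14 ≈ 11885.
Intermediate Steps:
m(q) = -5/6 + q**2/6 (m(q) = (q*q - 5)/6 = (q**2 - 5)/6 = (-5 + q**2)/6 = -5/6 + q**2/6)
V(W, N) = 1/(3 + W)
111*(107 + V(11, m(3))) = 111*(107 + 1/(3 + 11)) = 111*(107 + 1/14) = 111*(1499/14) = 166389/14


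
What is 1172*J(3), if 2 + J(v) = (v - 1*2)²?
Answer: -1172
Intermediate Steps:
J(v) = -2 + (-2 + v)² (J(v) = -2 + (v - 1*2)² = -2 + (v - 2)² = -2 + (-2 + v)²)
1172*J(3) = 1172*(-2 + (-2 + 3)²) = 1172*(-2 + 1²) = 1172*(-2 + 1) = 1172*(-1) = -1172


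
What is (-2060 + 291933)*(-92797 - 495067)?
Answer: -170405901272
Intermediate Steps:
(-2060 + 291933)*(-92797 - 495067) = 289873*(-587864) = -170405901272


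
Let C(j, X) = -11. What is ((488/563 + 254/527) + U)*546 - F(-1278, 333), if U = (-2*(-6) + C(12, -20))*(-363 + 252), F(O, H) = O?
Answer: -17384179740/296701 ≈ -58592.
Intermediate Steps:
U = -111 (U = (-2*(-6) - 11)*(-363 + 252) = (12 - 11)*(-111) = 1*(-111) = -111)
((488/563 + 254/527) + U)*546 - F(-1278, 333) = ((488/563 + 254/527) - 111)*546 - 1*(-1278) = ((488*(1/563) + 254*(1/527)) - 111)*546 + 1278 = ((488/563 + 254/527) - 111)*546 + 1278 = (400178/296701 - 111)*546 + 1278 = -32533633/296701*546 + 1278 = -17763363618/296701 + 1278 = -17384179740/296701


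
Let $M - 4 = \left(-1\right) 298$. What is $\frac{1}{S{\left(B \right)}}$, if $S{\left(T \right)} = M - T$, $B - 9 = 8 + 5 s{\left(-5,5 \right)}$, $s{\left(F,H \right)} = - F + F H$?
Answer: $- \frac{1}{211} \approx -0.0047393$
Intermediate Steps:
$B = -83$ ($B = 9 + \left(8 + 5 \left(- 5 \left(-1 + 5\right)\right)\right) = 9 + \left(8 + 5 \left(\left(-5\right) 4\right)\right) = 9 + \left(8 + 5 \left(-20\right)\right) = 9 + \left(8 - 100\right) = 9 - 92 = -83$)
$M = -294$ ($M = 4 - 298 = -294$)
$S{\left(T \right)} = -294 - T$
$\frac{1}{S{\left(B \right)}} = \frac{1}{-294 - -83} = \frac{1}{-294 + 83} = \frac{1}{-211} = - \frac{1}{211}$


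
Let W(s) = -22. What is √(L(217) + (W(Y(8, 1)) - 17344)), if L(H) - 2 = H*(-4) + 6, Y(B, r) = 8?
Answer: I*√18226 ≈ 135.0*I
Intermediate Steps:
L(H) = 8 - 4*H (L(H) = 2 + (H*(-4) + 6) = 2 + (-4*H + 6) = 2 + (6 - 4*H) = 8 - 4*H)
√(L(217) + (W(Y(8, 1)) - 17344)) = √((8 - 4*217) + (-22 - 17344)) = √((8 - 868) - 17366) = √(-860 - 17366) = √(-18226) = I*√18226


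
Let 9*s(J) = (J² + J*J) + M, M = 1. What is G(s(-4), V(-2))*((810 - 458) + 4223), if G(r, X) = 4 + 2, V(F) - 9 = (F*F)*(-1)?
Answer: 27450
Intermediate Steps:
s(J) = ⅑ + 2*J²/9 (s(J) = ((J² + J*J) + 1)/9 = ((J² + J²) + 1)/9 = (2*J² + 1)/9 = (1 + 2*J²)/9 = ⅑ + 2*J²/9)
V(F) = 9 - F² (V(F) = 9 + (F*F)*(-1) = 9 + F²*(-1) = 9 - F²)
G(r, X) = 6
G(s(-4), V(-2))*((810 - 458) + 4223) = 6*((810 - 458) + 4223) = 6*(352 + 4223) = 6*4575 = 27450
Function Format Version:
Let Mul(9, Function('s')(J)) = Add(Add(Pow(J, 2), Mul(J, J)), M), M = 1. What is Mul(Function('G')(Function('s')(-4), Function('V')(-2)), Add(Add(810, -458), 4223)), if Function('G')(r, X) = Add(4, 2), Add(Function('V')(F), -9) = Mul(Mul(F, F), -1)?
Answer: 27450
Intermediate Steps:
Function('s')(J) = Add(Rational(1, 9), Mul(Rational(2, 9), Pow(J, 2))) (Function('s')(J) = Mul(Rational(1, 9), Add(Add(Pow(J, 2), Mul(J, J)), 1)) = Mul(Rational(1, 9), Add(Add(Pow(J, 2), Pow(J, 2)), 1)) = Mul(Rational(1, 9), Add(Mul(2, Pow(J, 2)), 1)) = Mul(Rational(1, 9), Add(1, Mul(2, Pow(J, 2)))) = Add(Rational(1, 9), Mul(Rational(2, 9), Pow(J, 2))))
Function('V')(F) = Add(9, Mul(-1, Pow(F, 2))) (Function('V')(F) = Add(9, Mul(Mul(F, F), -1)) = Add(9, Mul(Pow(F, 2), -1)) = Add(9, Mul(-1, Pow(F, 2))))
Function('G')(r, X) = 6
Mul(Function('G')(Function('s')(-4), Function('V')(-2)), Add(Add(810, -458), 4223)) = Mul(6, Add(Add(810, -458), 4223)) = Mul(6, Add(352, 4223)) = Mul(6, 4575) = 27450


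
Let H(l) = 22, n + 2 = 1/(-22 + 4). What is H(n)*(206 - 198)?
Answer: 176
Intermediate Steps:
n = -37/18 (n = -2 + 1/(-22 + 4) = -2 + 1/(-18) = -2 - 1/18 = -37/18 ≈ -2.0556)
H(n)*(206 - 198) = 22*(206 - 198) = 22*8 = 176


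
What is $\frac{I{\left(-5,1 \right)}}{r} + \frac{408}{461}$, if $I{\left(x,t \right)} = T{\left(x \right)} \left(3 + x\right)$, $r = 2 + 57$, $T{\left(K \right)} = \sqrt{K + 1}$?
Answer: $\frac{408}{461} - \frac{4 i}{59} \approx 0.88503 - 0.067797 i$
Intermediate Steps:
$T{\left(K \right)} = \sqrt{1 + K}$
$r = 59$
$I{\left(x,t \right)} = \sqrt{1 + x} \left(3 + x\right)$
$\frac{I{\left(-5,1 \right)}}{r} + \frac{408}{461} = \frac{\sqrt{1 - 5} \left(3 - 5\right)}{59} + \frac{408}{461} = \sqrt{-4} \left(-2\right) \frac{1}{59} + 408 \cdot \frac{1}{461} = 2 i \left(-2\right) \frac{1}{59} + \frac{408}{461} = - 4 i \frac{1}{59} + \frac{408}{461} = - \frac{4 i}{59} + \frac{408}{461} = \frac{408}{461} - \frac{4 i}{59}$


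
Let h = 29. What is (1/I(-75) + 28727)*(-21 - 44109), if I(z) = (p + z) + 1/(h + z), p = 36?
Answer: -455111975094/359 ≈ -1.2677e+9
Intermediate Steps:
I(z) = 36 + z + 1/(29 + z) (I(z) = (36 + z) + 1/(29 + z) = 36 + z + 1/(29 + z))
(1/I(-75) + 28727)*(-21 - 44109) = (1/((1045 + (-75)² + 65*(-75))/(29 - 75)) + 28727)*(-21 - 44109) = (1/((1045 + 5625 - 4875)/(-46)) + 28727)*(-44130) = (1/(-1/46*1795) + 28727)*(-44130) = (1/(-1795/46) + 28727)*(-44130) = (-46/1795 + 28727)*(-44130) = (51564919/1795)*(-44130) = -455111975094/359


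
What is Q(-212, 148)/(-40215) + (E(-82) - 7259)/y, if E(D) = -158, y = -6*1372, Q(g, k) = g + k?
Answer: 4742881/5254760 ≈ 0.90259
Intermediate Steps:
y = -8232
Q(-212, 148)/(-40215) + (E(-82) - 7259)/y = (-212 + 148)/(-40215) + (-158 - 7259)/(-8232) = -64*(-1/40215) - 7417*(-1/8232) = 64/40215 + 7417/8232 = 4742881/5254760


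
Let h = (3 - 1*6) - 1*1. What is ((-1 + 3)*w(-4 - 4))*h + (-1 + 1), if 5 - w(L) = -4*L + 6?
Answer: 264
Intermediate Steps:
w(L) = -1 + 4*L (w(L) = 5 - (-4*L + 6) = 5 - (6 - 4*L) = 5 + (-6 + 4*L) = -1 + 4*L)
h = -4 (h = (3 - 6) - 1 = -3 - 1 = -4)
((-1 + 3)*w(-4 - 4))*h + (-1 + 1) = ((-1 + 3)*(-1 + 4*(-4 - 4)))*(-4) + (-1 + 1) = (2*(-1 + 4*(-8)))*(-4) + 0 = (2*(-1 - 32))*(-4) + 0 = (2*(-33))*(-4) + 0 = -66*(-4) + 0 = 264 + 0 = 264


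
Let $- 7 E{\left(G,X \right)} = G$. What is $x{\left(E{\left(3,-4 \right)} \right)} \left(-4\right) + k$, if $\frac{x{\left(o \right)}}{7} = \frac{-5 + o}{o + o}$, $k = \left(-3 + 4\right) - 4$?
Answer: $- \frac{541}{3} \approx -180.33$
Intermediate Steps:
$E{\left(G,X \right)} = - \frac{G}{7}$
$k = -3$ ($k = 1 - 4 = -3$)
$x{\left(o \right)} = \frac{7 \left(-5 + o\right)}{2 o}$ ($x{\left(o \right)} = 7 \frac{-5 + o}{o + o} = 7 \frac{-5 + o}{2 o} = \frac{7 \left(-5 + o\right)}{2 o}$)
$x{\left(E{\left(3,-4 \right)} \right)} \left(-4\right) + k = \frac{7 \left(-5 - \frac{3}{7}\right)}{2 \left(\left(- \frac{1}{7}\right) 3\right)} \left(-4\right) - 3 = \frac{7 \left(-5 - \frac{3}{7}\right)}{2 \left(- \frac{3}{7}\right)} \left(-4\right) - 3 = \frac{7}{2} \left(- \frac{7}{3}\right) \left(- \frac{38}{7}\right) \left(-4\right) - 3 = \frac{133}{3} \left(-4\right) - 3 = - \frac{532}{3} - 3 = - \frac{541}{3}$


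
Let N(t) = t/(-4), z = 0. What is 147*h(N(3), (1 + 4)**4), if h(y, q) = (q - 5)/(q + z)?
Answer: 18228/125 ≈ 145.82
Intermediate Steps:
N(t) = -t/4 (N(t) = t*(-1/4) = -t/4)
h(y, q) = (-5 + q)/q (h(y, q) = (q - 5)/(q + 0) = (-5 + q)/q)
147*h(N(3), (1 + 4)**4) = 147*((-5 + (1 + 4)**4)/((1 + 4)**4)) = 147*((-5 + 5**4)/(5**4)) = 147*((-5 + 625)/625) = 147*((1/625)*620) = 147*(124/125) = 18228/125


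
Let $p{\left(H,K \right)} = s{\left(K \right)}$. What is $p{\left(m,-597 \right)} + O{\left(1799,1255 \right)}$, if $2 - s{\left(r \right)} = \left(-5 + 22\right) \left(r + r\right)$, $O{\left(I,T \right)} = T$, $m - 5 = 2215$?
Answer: $21555$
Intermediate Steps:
$m = 2220$ ($m = 5 + 2215 = 2220$)
$s{\left(r \right)} = 2 - 34 r$ ($s{\left(r \right)} = 2 - \left(-5 + 22\right) \left(r + r\right) = 2 - 17 \cdot 2 r = 2 - 34 r$)
$p{\left(H,K \right)} = 2 - 34 K$
$p{\left(m,-597 \right)} + O{\left(1799,1255 \right)} = \left(2 - -20298\right) + 1255 = \left(2 + 20298\right) + 1255 = 20300 + 1255 = 21555$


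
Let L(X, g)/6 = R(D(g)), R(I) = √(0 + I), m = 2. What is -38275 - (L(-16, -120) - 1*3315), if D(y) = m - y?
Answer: -34960 - 6*√122 ≈ -35026.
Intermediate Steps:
D(y) = 2 - y
R(I) = √I
L(X, g) = 6*√(2 - g)
-38275 - (L(-16, -120) - 1*3315) = -38275 - (6*√(2 - 1*(-120)) - 1*3315) = -38275 - (6*√(2 + 120) - 3315) = -38275 - (6*√122 - 3315) = -38275 - (-3315 + 6*√122) = -38275 + (3315 - 6*√122) = -34960 - 6*√122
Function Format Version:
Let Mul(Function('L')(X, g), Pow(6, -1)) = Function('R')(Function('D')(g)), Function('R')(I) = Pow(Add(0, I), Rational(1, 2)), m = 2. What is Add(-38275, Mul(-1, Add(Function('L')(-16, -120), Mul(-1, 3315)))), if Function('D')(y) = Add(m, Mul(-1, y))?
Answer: Add(-34960, Mul(-6, Pow(122, Rational(1, 2)))) ≈ -35026.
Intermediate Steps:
Function('D')(y) = Add(2, Mul(-1, y))
Function('R')(I) = Pow(I, Rational(1, 2))
Function('L')(X, g) = Mul(6, Pow(Add(2, Mul(-1, g)), Rational(1, 2)))
Add(-38275, Mul(-1, Add(Function('L')(-16, -120), Mul(-1, 3315)))) = Add(-38275, Mul(-1, Add(Mul(6, Pow(Add(2, Mul(-1, -120)), Rational(1, 2))), Mul(-1, 3315)))) = Add(-38275, Mul(-1, Add(Mul(6, Pow(Add(2, 120), Rational(1, 2))), -3315))) = Add(-38275, Mul(-1, Add(Mul(6, Pow(122, Rational(1, 2))), -3315))) = Add(-38275, Mul(-1, Add(-3315, Mul(6, Pow(122, Rational(1, 2)))))) = Add(-38275, Add(3315, Mul(-6, Pow(122, Rational(1, 2))))) = Add(-34960, Mul(-6, Pow(122, Rational(1, 2))))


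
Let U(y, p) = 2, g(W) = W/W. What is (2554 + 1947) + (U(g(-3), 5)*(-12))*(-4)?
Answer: 4597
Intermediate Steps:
g(W) = 1
(2554 + 1947) + (U(g(-3), 5)*(-12))*(-4) = (2554 + 1947) + (2*(-12))*(-4) = 4501 - 24*(-4) = 4501 + 96 = 4597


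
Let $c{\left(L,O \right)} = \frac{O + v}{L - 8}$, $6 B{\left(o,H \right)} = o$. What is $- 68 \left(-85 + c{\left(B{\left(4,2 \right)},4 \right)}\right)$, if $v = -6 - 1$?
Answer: $\frac{63274}{11} \approx 5752.2$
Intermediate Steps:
$v = -7$ ($v = -6 - 1 = -7$)
$B{\left(o,H \right)} = \frac{o}{6}$
$c{\left(L,O \right)} = \frac{-7 + O}{-8 + L}$ ($c{\left(L,O \right)} = \frac{O - 7}{L - 8} = \frac{-7 + O}{-8 + L}$)
$- 68 \left(-85 + c{\left(B{\left(4,2 \right)},4 \right)}\right) = - 68 \left(-85 + \frac{-7 + 4}{-8 + \frac{1}{6} \cdot 4}\right) = - 68 \left(-85 + \frac{1}{-8 + \frac{2}{3}} \left(-3\right)\right) = - 68 \left(-85 + \frac{1}{- \frac{22}{3}} \left(-3\right)\right) = - 68 \left(-85 - - \frac{9}{22}\right) = - 68 \left(-85 + \frac{9}{22}\right) = \left(-68\right) \left(- \frac{1861}{22}\right) = \frac{63274}{11}$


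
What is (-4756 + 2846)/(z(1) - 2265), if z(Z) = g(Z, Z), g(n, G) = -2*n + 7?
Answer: 191/226 ≈ 0.84513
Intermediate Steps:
g(n, G) = 7 - 2*n
z(Z) = 7 - 2*Z
(-4756 + 2846)/(z(1) - 2265) = (-4756 + 2846)/((7 - 2*1) - 2265) = -1910/((7 - 2) - 2265) = -1910/(5 - 2265) = -1910/(-2260) = -1910*(-1/2260) = 191/226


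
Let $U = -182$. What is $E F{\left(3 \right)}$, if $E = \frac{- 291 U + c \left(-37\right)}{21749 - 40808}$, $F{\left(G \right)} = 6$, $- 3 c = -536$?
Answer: $- \frac{278108}{19059} \approx -14.592$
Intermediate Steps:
$c = \frac{536}{3}$ ($c = \left(- \frac{1}{3}\right) \left(-536\right) = \frac{536}{3} \approx 178.67$)
$E = - \frac{139054}{57177}$ ($E = \frac{\left(-291\right) \left(-182\right) + \frac{536}{3} \left(-37\right)}{21749 - 40808} = \frac{52962 - \frac{19832}{3}}{-19059} = \frac{139054}{3} \left(- \frac{1}{19059}\right) = - \frac{139054}{57177} \approx -2.432$)
$E F{\left(3 \right)} = \left(- \frac{139054}{57177}\right) 6 = - \frac{278108}{19059}$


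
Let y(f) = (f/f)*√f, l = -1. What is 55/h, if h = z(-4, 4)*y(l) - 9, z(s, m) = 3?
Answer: -11/2 - 11*I/6 ≈ -5.5 - 1.8333*I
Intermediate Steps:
y(f) = √f (y(f) = 1*√f = √f)
h = -9 + 3*I (h = 3*√(-1) - 9 = 3*I - 9 = -9 + 3*I ≈ -9.0 + 3.0*I)
55/h = 55/(-9 + 3*I) = 55*((-9 - 3*I)/90) = 11*(-9 - 3*I)/18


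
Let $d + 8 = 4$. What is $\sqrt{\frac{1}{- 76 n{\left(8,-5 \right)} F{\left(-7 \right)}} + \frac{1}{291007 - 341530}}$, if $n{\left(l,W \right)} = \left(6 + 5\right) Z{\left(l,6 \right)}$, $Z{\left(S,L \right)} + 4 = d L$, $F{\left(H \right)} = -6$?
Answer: $\frac{i \sqrt{8641352874}}{17918824} \approx 0.0051878 i$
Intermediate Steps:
$d = -4$ ($d = -8 + 4 = -4$)
$Z{\left(S,L \right)} = -4 - 4 L$
$n{\left(l,W \right)} = -308$ ($n{\left(l,W \right)} = \left(6 + 5\right) \left(-4 - 24\right) = 11 \left(-4 - 24\right) = 11 \left(-28\right) = -308$)
$\sqrt{\frac{1}{- 76 n{\left(8,-5 \right)} F{\left(-7 \right)}} + \frac{1}{291007 - 341530}} = \sqrt{\frac{1}{\left(-76\right) \left(-308\right) \left(-6\right)} + \frac{1}{291007 - 341530}} = \sqrt{\frac{1}{23408 \left(-6\right)} + \frac{1}{-50523}} = \sqrt{\frac{1}{-140448} - \frac{1}{50523}} = \sqrt{- \frac{1}{140448} - \frac{1}{50523}} = \sqrt{- \frac{1929}{71675296}} = \frac{i \sqrt{8641352874}}{17918824}$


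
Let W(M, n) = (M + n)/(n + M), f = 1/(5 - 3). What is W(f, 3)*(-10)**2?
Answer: 100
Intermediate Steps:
f = 1/2 ≈ 0.50000
W(M, n) = 1 (W(M, n) = (M + n)/(M + n) = 1)
W(f, 3)*(-10)**2 = 1*(-10)**2 = 1*100 = 100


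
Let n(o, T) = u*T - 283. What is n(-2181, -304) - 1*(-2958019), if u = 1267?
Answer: 2572568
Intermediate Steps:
n(o, T) = -283 + 1267*T (n(o, T) = 1267*T - 283 = -283 + 1267*T)
n(-2181, -304) - 1*(-2958019) = (-283 + 1267*(-304)) - 1*(-2958019) = (-283 - 385168) + 2958019 = -385451 + 2958019 = 2572568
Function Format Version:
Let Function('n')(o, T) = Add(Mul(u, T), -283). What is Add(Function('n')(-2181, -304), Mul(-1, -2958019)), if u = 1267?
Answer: 2572568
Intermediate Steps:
Function('n')(o, T) = Add(-283, Mul(1267, T)) (Function('n')(o, T) = Add(Mul(1267, T), -283) = Add(-283, Mul(1267, T)))
Add(Function('n')(-2181, -304), Mul(-1, -2958019)) = Add(Add(-283, Mul(1267, -304)), Mul(-1, -2958019)) = Add(Add(-283, -385168), 2958019) = Add(-385451, 2958019) = 2572568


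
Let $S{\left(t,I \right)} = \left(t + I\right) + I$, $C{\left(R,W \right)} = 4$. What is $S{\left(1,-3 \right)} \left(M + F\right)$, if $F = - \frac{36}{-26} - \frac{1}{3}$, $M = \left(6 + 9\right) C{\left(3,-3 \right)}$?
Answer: $- \frac{11905}{39} \approx -305.26$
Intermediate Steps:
$S{\left(t,I \right)} = t + 2 I$ ($S{\left(t,I \right)} = \left(I + t\right) + I = t + 2 I$)
$M = 60$ ($M = \left(6 + 9\right) 4 = 15 \cdot 4 = 60$)
$F = \frac{41}{39}$ ($F = \left(-36\right) \left(- \frac{1}{26}\right) - \frac{1}{3} = \frac{18}{13} - \frac{1}{3} = \frac{41}{39} \approx 1.0513$)
$S{\left(1,-3 \right)} \left(M + F\right) = \left(1 + 2 \left(-3\right)\right) \left(60 + \frac{41}{39}\right) = \left(1 - 6\right) \frac{2381}{39} = \left(-5\right) \frac{2381}{39} = - \frac{11905}{39}$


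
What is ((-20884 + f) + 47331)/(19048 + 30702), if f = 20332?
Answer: 46779/49750 ≈ 0.94028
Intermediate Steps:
((-20884 + f) + 47331)/(19048 + 30702) = ((-20884 + 20332) + 47331)/(19048 + 30702) = (-552 + 47331)/49750 = 46779*(1/49750) = 46779/49750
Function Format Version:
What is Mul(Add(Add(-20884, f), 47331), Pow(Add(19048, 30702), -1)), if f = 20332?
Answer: Rational(46779, 49750) ≈ 0.94028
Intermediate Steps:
Mul(Add(Add(-20884, f), 47331), Pow(Add(19048, 30702), -1)) = Mul(Add(Add(-20884, 20332), 47331), Pow(Add(19048, 30702), -1)) = Mul(Add(-552, 47331), Pow(49750, -1)) = Mul(46779, Rational(1, 49750)) = Rational(46779, 49750)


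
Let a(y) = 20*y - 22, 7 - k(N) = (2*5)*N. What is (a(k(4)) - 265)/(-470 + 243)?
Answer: 947/227 ≈ 4.1718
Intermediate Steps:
k(N) = 7 - 10*N (k(N) = 7 - 2*5*N = 7 - 10*N)
a(y) = -22 + 20*y
(a(k(4)) - 265)/(-470 + 243) = ((-22 + 20*(7 - 10*4)) - 265)/(-470 + 243) = ((-22 + 20*(7 - 40)) - 265)/(-227) = ((-22 + 20*(-33)) - 265)*(-1/227) = ((-22 - 660) - 265)*(-1/227) = (-682 - 265)*(-1/227) = -947*(-1/227) = 947/227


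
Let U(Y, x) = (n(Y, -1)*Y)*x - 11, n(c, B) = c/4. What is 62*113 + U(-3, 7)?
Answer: 28043/4 ≈ 7010.8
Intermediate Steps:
n(c, B) = c/4 (n(c, B) = c*(¼) = c/4)
U(Y, x) = -11 + x*Y²/4 (U(Y, x) = ((Y/4)*Y)*x - 11 = (Y²/4)*x - 11 = x*Y²/4 - 11 = -11 + x*Y²/4)
62*113 + U(-3, 7) = 62*113 + (-11 + (¼)*7*(-3)²) = 7006 + (-11 + (¼)*7*9) = 7006 + (-11 + 63/4) = 7006 + 19/4 = 28043/4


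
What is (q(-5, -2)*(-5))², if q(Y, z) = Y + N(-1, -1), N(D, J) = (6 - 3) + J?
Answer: 225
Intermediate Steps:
N(D, J) = 3 + J
q(Y, z) = 2 + Y (q(Y, z) = Y + (3 - 1) = Y + 2 = 2 + Y)
(q(-5, -2)*(-5))² = ((2 - 5)*(-5))² = (-3*(-5))² = 15² = 225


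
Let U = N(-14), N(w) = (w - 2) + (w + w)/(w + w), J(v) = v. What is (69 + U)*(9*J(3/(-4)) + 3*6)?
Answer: 1215/2 ≈ 607.50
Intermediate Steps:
N(w) = -1 + w (N(w) = (-2 + w) + (2*w)/((2*w)) = (-2 + w) + (2*w)*(1/(2*w)) = (-2 + w) + 1 = -1 + w)
U = -15 (U = -1 - 14 = -15)
(69 + U)*(9*J(3/(-4)) + 3*6) = (69 - 15)*(9*(3/(-4)) + 3*6) = 54*(9*(3*(-¼)) + 18) = 54*(9*(-¾) + 18) = 54*(-27/4 + 18) = 54*(45/4) = 1215/2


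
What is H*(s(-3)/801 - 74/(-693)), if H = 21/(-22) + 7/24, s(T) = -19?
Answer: -128075/2326104 ≈ -0.055060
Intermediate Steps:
H = -175/264 (H = 21*(-1/22) + 7*(1/24) = -21/22 + 7/24 = -175/264 ≈ -0.66288)
H*(s(-3)/801 - 74/(-693)) = -175*(-19/801 - 74/(-693))/264 = -175*(-19*1/801 - 74*(-1/693))/264 = -175*(-19/801 + 74/693)/264 = -175/264*5123/61677 = -128075/2326104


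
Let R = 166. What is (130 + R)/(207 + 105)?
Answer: 37/39 ≈ 0.94872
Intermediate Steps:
(130 + R)/(207 + 105) = (130 + 166)/(207 + 105) = 296/312 = 296*(1/312) = 37/39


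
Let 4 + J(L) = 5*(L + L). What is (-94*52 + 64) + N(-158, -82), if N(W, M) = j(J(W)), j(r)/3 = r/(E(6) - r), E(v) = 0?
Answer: -4827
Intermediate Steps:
J(L) = -4 + 10*L (J(L) = -4 + 5*(L + L) = -4 + 5*(2*L) = -4 + 10*L)
j(r) = -3 (j(r) = 3*(r/(0 - r)) = 3*(r/((-r))) = 3*(r*(-1/r)) = 3*(-1) = -3)
N(W, M) = -3
(-94*52 + 64) + N(-158, -82) = (-94*52 + 64) - 3 = (-4888 + 64) - 3 = -4824 - 3 = -4827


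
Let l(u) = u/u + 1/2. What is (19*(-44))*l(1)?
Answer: -1254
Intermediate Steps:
l(u) = 3/2 (l(u) = 1 + 1*(1/2) = 1 + 1/2 = 3/2)
(19*(-44))*l(1) = (19*(-44))*(3/2) = -836*3/2 = -1254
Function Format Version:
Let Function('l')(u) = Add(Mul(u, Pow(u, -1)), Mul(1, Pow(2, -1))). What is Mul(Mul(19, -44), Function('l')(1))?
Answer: -1254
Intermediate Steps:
Function('l')(u) = Rational(3, 2) (Function('l')(u) = Add(1, Mul(1, Rational(1, 2))) = Add(1, Rational(1, 2)) = Rational(3, 2))
Mul(Mul(19, -44), Function('l')(1)) = Mul(Mul(19, -44), Rational(3, 2)) = Mul(-836, Rational(3, 2)) = -1254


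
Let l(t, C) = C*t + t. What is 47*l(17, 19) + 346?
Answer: 16326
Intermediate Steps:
l(t, C) = t + C*t
47*l(17, 19) + 346 = 47*(17*(1 + 19)) + 346 = 47*(17*20) + 346 = 47*340 + 346 = 15980 + 346 = 16326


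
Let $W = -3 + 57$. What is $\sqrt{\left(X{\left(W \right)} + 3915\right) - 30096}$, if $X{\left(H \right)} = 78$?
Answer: $i \sqrt{26103} \approx 161.56 i$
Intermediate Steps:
$W = 54$
$\sqrt{\left(X{\left(W \right)} + 3915\right) - 30096} = \sqrt{\left(78 + 3915\right) - 30096} = \sqrt{3993 - 30096} = \sqrt{-26103} = i \sqrt{26103}$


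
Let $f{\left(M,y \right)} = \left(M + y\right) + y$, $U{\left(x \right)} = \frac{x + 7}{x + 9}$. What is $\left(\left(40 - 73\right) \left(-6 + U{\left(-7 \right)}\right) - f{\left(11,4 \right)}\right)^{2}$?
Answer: $32041$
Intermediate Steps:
$U{\left(x \right)} = \frac{7 + x}{9 + x}$
$f{\left(M,y \right)} = M + 2 y$
$\left(\left(40 - 73\right) \left(-6 + U{\left(-7 \right)}\right) - f{\left(11,4 \right)}\right)^{2} = \left(\left(40 - 73\right) \left(-6 + \frac{7 - 7}{9 - 7}\right) - \left(11 + 2 \cdot 4\right)\right)^{2} = \left(- 33 \left(-6 + \frac{1}{2} \cdot 0\right) - \left(11 + 8\right)\right)^{2} = \left(- 33 \left(-6 + \frac{1}{2} \cdot 0\right) - 19\right)^{2} = \left(- 33 \left(-6 + 0\right) - 19\right)^{2} = \left(\left(-33\right) \left(-6\right) - 19\right)^{2} = \left(198 - 19\right)^{2} = 179^{2} = 32041$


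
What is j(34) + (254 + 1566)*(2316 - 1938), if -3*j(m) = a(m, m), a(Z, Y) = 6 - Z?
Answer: 2063908/3 ≈ 6.8797e+5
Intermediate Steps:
j(m) = -2 + m/3 (j(m) = -(6 - m)/3 = -2 + m/3)
j(34) + (254 + 1566)*(2316 - 1938) = (-2 + (1/3)*34) + (254 + 1566)*(2316 - 1938) = (-2 + 34/3) + 1820*378 = 28/3 + 687960 = 2063908/3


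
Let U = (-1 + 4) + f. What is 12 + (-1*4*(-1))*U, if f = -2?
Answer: 16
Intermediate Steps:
U = 1 (U = (-1 + 4) - 2 = 3 - 2 = 1)
12 + (-1*4*(-1))*U = 12 + (-1*4*(-1))*1 = 12 - 4*(-1)*1 = 12 + 4*1 = 12 + 4 = 16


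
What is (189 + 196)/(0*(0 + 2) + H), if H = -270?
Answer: -77/54 ≈ -1.4259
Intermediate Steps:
(189 + 196)/(0*(0 + 2) + H) = (189 + 196)/(0*(0 + 2) - 270) = 385/(0*2 - 270) = 385/(0 - 270) = 385/(-270) = 385*(-1/270) = -77/54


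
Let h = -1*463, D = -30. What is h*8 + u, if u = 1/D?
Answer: -111121/30 ≈ -3704.0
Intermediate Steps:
u = -1/30 (u = 1/(-30) = -1/30 ≈ -0.033333)
h = -463
h*8 + u = -463*8 - 1/30 = -3704 - 1/30 = -111121/30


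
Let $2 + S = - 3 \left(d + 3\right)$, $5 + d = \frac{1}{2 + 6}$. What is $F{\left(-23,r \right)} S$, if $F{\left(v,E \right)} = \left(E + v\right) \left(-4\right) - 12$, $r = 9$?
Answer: $\frac{319}{2} \approx 159.5$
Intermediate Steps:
$d = - \frac{39}{8}$ ($d = -5 + \frac{1}{2 + 6} = -5 + \frac{1}{8} = - \frac{39}{8} \approx -4.875$)
$S = \frac{29}{8}$ ($S = -2 - 3 \left(- \frac{39}{8} + 3\right) = -2 - - \frac{45}{8} = -2 + \frac{45}{8} = \frac{29}{8} \approx 3.625$)
$F{\left(v,E \right)} = -12 - 4 E - 4 v$ ($F{\left(v,E \right)} = \left(- 4 E - 4 v\right) - 12 = -12 - 4 E - 4 v$)
$F{\left(-23,r \right)} S = \left(-12 - 36 - -92\right) \frac{29}{8} = \left(-12 - 36 + 92\right) \frac{29}{8} = 44 \cdot \frac{29}{8} = \frac{319}{2}$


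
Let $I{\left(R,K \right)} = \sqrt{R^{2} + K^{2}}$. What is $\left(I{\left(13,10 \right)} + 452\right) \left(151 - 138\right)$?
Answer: $5876 + 13 \sqrt{269} \approx 6089.2$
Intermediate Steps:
$I{\left(R,K \right)} = \sqrt{K^{2} + R^{2}}$
$\left(I{\left(13,10 \right)} + 452\right) \left(151 - 138\right) = \left(\sqrt{10^{2} + 13^{2}} + 452\right) \left(151 - 138\right) = \left(\sqrt{100 + 169} + 452\right) \left(151 - 138\right) = \left(\sqrt{269} + 452\right) 13 = \left(452 + \sqrt{269}\right) 13 = 5876 + 13 \sqrt{269}$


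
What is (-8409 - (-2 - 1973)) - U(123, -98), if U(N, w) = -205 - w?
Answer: -6327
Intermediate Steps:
(-8409 - (-2 - 1973)) - U(123, -98) = (-8409 - (-2 - 1973)) - (-205 - 1*(-98)) = (-8409 - 1*(-1975)) - (-205 + 98) = (-8409 + 1975) - 1*(-107) = -6434 + 107 = -6327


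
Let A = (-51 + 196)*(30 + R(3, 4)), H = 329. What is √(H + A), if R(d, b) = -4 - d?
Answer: 4*√229 ≈ 60.531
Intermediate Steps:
A = 3335 (A = (-51 + 196)*(30 + (-4 - 1*3)) = 145*(30 + (-4 - 3)) = 145*(30 - 7) = 145*23 = 3335)
√(H + A) = √(329 + 3335) = √3664 = 4*√229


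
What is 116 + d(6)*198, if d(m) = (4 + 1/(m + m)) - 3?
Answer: 661/2 ≈ 330.50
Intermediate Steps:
d(m) = 1 + 1/(2*m) (d(m) = (4 + 1/(2*m)) - 3 = 1 + 1/(2*m))
116 + d(6)*198 = 116 + ((½ + 6)/6)*198 = 116 + ((⅙)*(13/2))*198 = 116 + (13/12)*198 = 116 + 429/2 = 661/2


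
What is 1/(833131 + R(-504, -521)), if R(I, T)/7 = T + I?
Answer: 1/825956 ≈ 1.2107e-6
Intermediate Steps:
R(I, T) = 7*I + 7*T (R(I, T) = 7*(T + I) = 7*(I + T) = 7*I + 7*T)
1/(833131 + R(-504, -521)) = 1/(833131 + (7*(-504) + 7*(-521))) = 1/(833131 + (-3528 - 3647)) = 1/(833131 - 7175) = 1/825956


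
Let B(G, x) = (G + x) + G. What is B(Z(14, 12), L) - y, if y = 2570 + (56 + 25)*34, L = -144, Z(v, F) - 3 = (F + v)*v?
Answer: -4734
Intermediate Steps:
Z(v, F) = 3 + v*(F + v) (Z(v, F) = 3 + (F + v)*v = 3 + v*(F + v))
B(G, x) = x + 2*G
y = 5324 (y = 2570 + 81*34 = 2570 + 2754 = 5324)
B(Z(14, 12), L) - y = (-144 + 2*(3 + 14² + 12*14)) - 1*5324 = (-144 + 2*(3 + 196 + 168)) - 5324 = (-144 + 2*367) - 5324 = (-144 + 734) - 5324 = 590 - 5324 = -4734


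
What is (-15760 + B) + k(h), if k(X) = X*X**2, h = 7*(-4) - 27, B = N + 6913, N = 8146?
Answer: -167076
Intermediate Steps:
B = 15059 (B = 8146 + 6913 = 15059)
h = -55 (h = -28 - 27 = -55)
k(X) = X**3
(-15760 + B) + k(h) = (-15760 + 15059) + (-55)**3 = -701 - 166375 = -167076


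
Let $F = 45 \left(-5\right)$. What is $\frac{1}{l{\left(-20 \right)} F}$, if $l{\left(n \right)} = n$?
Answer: $\frac{1}{4500} \approx 0.00022222$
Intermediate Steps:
$F = -225$
$\frac{1}{l{\left(-20 \right)} F} = \frac{1}{\left(-20\right) \left(-225\right)} = \left(- \frac{1}{20}\right) \left(- \frac{1}{225}\right) = \frac{1}{4500}$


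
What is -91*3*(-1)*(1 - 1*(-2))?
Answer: 819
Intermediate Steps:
-91*3*(-1)*(1 - 1*(-2)) = -(-273)*(1 + 2) = -(-273)*3 = -91*(-9) = 819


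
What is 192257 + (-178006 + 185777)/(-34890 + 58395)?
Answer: 4519008556/23505 ≈ 1.9226e+5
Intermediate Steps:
192257 + (-178006 + 185777)/(-34890 + 58395) = 192257 + 7771/23505 = 4519008556/23505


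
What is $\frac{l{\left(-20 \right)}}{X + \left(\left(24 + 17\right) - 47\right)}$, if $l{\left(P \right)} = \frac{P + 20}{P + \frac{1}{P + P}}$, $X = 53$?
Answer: $0$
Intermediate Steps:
$l{\left(P \right)} = \frac{20 + P}{P + \frac{1}{2 P}}$
$\frac{l{\left(-20 \right)}}{X + \left(\left(24 + 17\right) - 47\right)} = \frac{2 \left(-20\right) \frac{1}{1 + 2 \left(-20\right)^{2}} \left(20 - 20\right)}{53 + \left(\left(24 + 17\right) - 47\right)} = \frac{2 \left(-20\right) \frac{1}{1 + 2 \cdot 400} \cdot 0}{53 + \left(41 - 47\right)} = \frac{2 \left(-20\right) \frac{1}{1 + 800} \cdot 0}{53 - 6} = \frac{2 \left(-20\right) \frac{1}{801} \cdot 0}{47} = 2 \left(-20\right) \frac{1}{801} \cdot 0 \cdot \frac{1}{47} = 0 \cdot \frac{1}{47} = 0$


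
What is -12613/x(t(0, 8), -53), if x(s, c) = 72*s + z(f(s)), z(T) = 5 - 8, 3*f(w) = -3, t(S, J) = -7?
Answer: 12613/507 ≈ 24.878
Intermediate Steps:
f(w) = -1 (f(w) = (⅓)*(-3) = -1)
z(T) = -3
x(s, c) = -3 + 72*s (x(s, c) = 72*s - 3 = -3 + 72*s)
-12613/x(t(0, 8), -53) = -12613/(-3 + 72*(-7)) = -12613/(-3 - 504) = -12613/(-507) = -12613*(-1/507) = 12613/507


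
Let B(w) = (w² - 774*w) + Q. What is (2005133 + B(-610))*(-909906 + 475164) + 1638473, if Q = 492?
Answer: -1238954371357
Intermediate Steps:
B(w) = 492 + w² - 774*w (B(w) = (w² - 774*w) + 492 = 492 + w² - 774*w)
(2005133 + B(-610))*(-909906 + 475164) + 1638473 = (2005133 + (492 + (-610)² - 774*(-610)))*(-909906 + 475164) + 1638473 = (2005133 + (492 + 372100 + 472140))*(-434742) + 1638473 = (2005133 + 844732)*(-434742) + 1638473 = 2849865*(-434742) + 1638473 = -1238956009830 + 1638473 = -1238954371357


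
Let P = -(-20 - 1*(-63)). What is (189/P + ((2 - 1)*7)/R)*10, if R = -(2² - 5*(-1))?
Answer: -20020/387 ≈ -51.731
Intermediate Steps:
P = -43 (P = -(-20 + 63) = -1*43 = -43)
R = -9 (R = -(4 + 5) = -1*9 = -9)
(189/P + ((2 - 1)*7)/R)*10 = (189/(-43) + ((2 - 1)*7)/(-9))*10 = (189*(-1/43) + (1*7)*(-⅑))*10 = (-189/43 + 7*(-⅑))*10 = (-189/43 - 7/9)*10 = -2002/387*10 = -20020/387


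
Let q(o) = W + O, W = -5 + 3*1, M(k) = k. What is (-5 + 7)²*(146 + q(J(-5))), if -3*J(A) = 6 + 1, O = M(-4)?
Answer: 560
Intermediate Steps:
O = -4
W = -2 (W = -5 + 3 = -2)
J(A) = -7/3 (J(A) = -(6 + 1)/3 = -⅓*7 = -7/3)
q(o) = -6 (q(o) = -2 - 4 = -6)
(-5 + 7)²*(146 + q(J(-5))) = (-5 + 7)²*(146 - 6) = 2²*140 = 4*140 = 560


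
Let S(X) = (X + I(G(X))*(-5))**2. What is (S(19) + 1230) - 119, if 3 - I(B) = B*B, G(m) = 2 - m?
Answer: 2100712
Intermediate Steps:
I(B) = 3 - B**2 (I(B) = 3 - B*B = 3 - B**2)
S(X) = (-15 + X + 5*(2 - X)**2)**2 (S(X) = (X + (3 - (2 - X)**2)*(-5))**2 = (X + (-15 + 5*(2 - X)**2))**2 = (-15 + X + 5*(2 - X)**2)**2)
(S(19) + 1230) - 119 = ((-15 + 19 + 5*(-2 + 19)**2)**2 + 1230) - 119 = ((-15 + 19 + 5*17**2)**2 + 1230) - 119 = ((-15 + 19 + 5*289)**2 + 1230) - 119 = ((-15 + 19 + 1445)**2 + 1230) - 119 = (1449**2 + 1230) - 119 = (2099601 + 1230) - 119 = 2100831 - 119 = 2100712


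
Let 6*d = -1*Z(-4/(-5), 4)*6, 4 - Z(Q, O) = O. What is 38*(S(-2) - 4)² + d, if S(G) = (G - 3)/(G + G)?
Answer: 2299/8 ≈ 287.38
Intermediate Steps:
Z(Q, O) = 4 - O
S(G) = (-3 + G)/(2*G) (S(G) = (-3 + G)/((2*G)) = (-3 + G)*(1/(2*G)) = (-3 + G)/(2*G))
d = 0 (d = (-1*(4 - 1*4)*6)/6 = (-1*(4 - 4)*6)/6 = (-1*0*6)/6 = (-0*6)/6 = (-1*0)/6 = (⅙)*0 = 0)
38*(S(-2) - 4)² + d = 38*((½)*(-3 - 2)/(-2) - 4)² + 0 = 38*((½)*(-½)*(-5) - 4)² + 0 = 38*(5/4 - 4)² + 0 = 38*(-11/4)² + 0 = 38*(121/16) + 0 = 2299/8 + 0 = 2299/8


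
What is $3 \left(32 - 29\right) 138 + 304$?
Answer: $1546$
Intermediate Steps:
$3 \left(32 - 29\right) 138 + 304 = 3 \cdot 3 \cdot 138 + 304 = 9 \cdot 138 + 304 = 1242 + 304 = 1546$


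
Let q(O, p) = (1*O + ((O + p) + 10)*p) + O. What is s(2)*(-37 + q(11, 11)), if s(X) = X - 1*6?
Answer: -1348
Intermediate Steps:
s(X) = -6 + X (s(X) = X - 6 = -6 + X)
q(O, p) = 2*O + p*(10 + O + p) (q(O, p) = (O + (10 + O + p)*p) + O = (O + p*(10 + O + p)) + O = 2*O + p*(10 + O + p))
s(2)*(-37 + q(11, 11)) = (-6 + 2)*(-37 + (11**2 + 2*11 + 10*11 + 11*11)) = -4*(-37 + (121 + 22 + 110 + 121)) = -4*(-37 + 374) = -4*337 = -1348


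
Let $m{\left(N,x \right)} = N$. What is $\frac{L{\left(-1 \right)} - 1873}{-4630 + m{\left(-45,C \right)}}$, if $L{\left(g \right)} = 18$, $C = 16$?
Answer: $\frac{371}{935} \approx 0.39679$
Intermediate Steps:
$\frac{L{\left(-1 \right)} - 1873}{-4630 + m{\left(-45,C \right)}} = \frac{18 - 1873}{-4630 - 45} = - \frac{1855}{-4675} = \left(-1855\right) \left(- \frac{1}{4675}\right) = \frac{371}{935}$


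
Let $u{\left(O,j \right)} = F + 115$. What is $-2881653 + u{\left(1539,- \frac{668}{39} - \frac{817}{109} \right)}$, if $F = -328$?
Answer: $-2881866$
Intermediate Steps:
$u{\left(O,j \right)} = -213$ ($u{\left(O,j \right)} = -328 + 115 = -213$)
$-2881653 + u{\left(1539,- \frac{668}{39} - \frac{817}{109} \right)} = -2881653 - 213 = -2881866$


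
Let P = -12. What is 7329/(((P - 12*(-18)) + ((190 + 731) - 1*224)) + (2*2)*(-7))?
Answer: 2443/291 ≈ 8.3952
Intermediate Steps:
7329/(((P - 12*(-18)) + ((190 + 731) - 1*224)) + (2*2)*(-7)) = 7329/(((-12 - 12*(-18)) + ((190 + 731) - 1*224)) + (2*2)*(-7)) = 7329/(((-12 + 216) + (921 - 224)) + 4*(-7)) = 7329/((204 + 697) - 28) = 7329/(901 - 28) = 7329/873 = 7329*(1/873) = 2443/291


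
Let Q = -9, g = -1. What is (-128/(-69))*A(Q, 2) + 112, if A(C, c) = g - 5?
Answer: 2320/23 ≈ 100.87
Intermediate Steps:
A(C, c) = -6 (A(C, c) = -1 - 5 = -6)
(-128/(-69))*A(Q, 2) + 112 = -128/(-69)*(-6) + 112 = -128*(-1)/69*(-6) + 112 = -1*(-128/69)*(-6) + 112 = (128/69)*(-6) + 112 = -256/23 + 112 = 2320/23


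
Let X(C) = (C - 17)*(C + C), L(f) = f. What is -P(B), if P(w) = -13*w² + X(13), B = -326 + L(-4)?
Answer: 1415804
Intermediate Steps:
X(C) = 2*C*(-17 + C) (X(C) = (-17 + C)*(2*C) = 2*C*(-17 + C))
B = -330 (B = -326 - 4 = -330)
P(w) = -104 - 13*w² (P(w) = -13*w² + 2*13*(-17 + 13) = -13*w² + 2*13*(-4) = -13*w² - 104 = -104 - 13*w²)
-P(B) = -(-104 - 13*(-330)²) = -(-104 - 13*108900) = -(-104 - 1415700) = -1*(-1415804) = 1415804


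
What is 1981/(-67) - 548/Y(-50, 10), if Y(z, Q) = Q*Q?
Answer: -58704/1675 ≈ -35.047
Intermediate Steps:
Y(z, Q) = Q²
1981/(-67) - 548/Y(-50, 10) = 1981/(-67) - 548/(10²) = 1981*(-1/67) - 548/100 = -1981/67 - 548*1/100 = -1981/67 - 137/25 = -58704/1675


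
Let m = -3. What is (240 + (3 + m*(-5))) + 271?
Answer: 529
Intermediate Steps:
(240 + (3 + m*(-5))) + 271 = (240 + (3 - 3*(-5))) + 271 = (240 + (3 + 15)) + 271 = (240 + 18) + 271 = 258 + 271 = 529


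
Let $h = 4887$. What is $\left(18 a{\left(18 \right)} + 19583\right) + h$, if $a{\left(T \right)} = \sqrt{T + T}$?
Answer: $24578$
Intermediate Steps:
$a{\left(T \right)} = \sqrt{2} \sqrt{T}$ ($a{\left(T \right)} = \sqrt{2 T} = \sqrt{2} \sqrt{T}$)
$\left(18 a{\left(18 \right)} + 19583\right) + h = \left(18 \sqrt{2} \sqrt{18} + 19583\right) + 4887 = \left(18 \sqrt{2} \cdot 3 \sqrt{2} + 19583\right) + 4887 = \left(18 \cdot 6 + 19583\right) + 4887 = \left(108 + 19583\right) + 4887 = 19691 + 4887 = 24578$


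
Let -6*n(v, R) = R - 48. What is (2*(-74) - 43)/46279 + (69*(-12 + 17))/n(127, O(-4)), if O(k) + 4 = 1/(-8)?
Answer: 255433531/6432781 ≈ 39.708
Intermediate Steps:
O(k) = -33/8 (O(k) = -4 + 1/(-8) = -4 - ⅛ = -33/8)
n(v, R) = 8 - R/6 (n(v, R) = -(R - 48)/6 = -(-48 + R)/6 = 8 - R/6)
(2*(-74) - 43)/46279 + (69*(-12 + 17))/n(127, O(-4)) = (2*(-74) - 43)/46279 + (69*(-12 + 17))/(8 - ⅙*(-33/8)) = (-148 - 43)*(1/46279) + (69*5)/(8 + 11/16) = -191*1/46279 + 345/(139/16) = -191/46279 + 345*(16/139) = -191/46279 + 5520/139 = 255433531/6432781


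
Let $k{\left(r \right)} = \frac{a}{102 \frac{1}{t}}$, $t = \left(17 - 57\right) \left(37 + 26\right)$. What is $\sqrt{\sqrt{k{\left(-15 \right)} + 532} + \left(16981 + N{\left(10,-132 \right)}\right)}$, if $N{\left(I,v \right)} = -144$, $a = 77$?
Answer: $\frac{\sqrt{4865893 + 272 i \sqrt{1547}}}{17} \approx 129.76 + 0.14264 i$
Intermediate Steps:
$t = -2520$ ($t = \left(-40\right) 63 = -2520$)
$k{\left(r \right)} = - \frac{32340}{17}$ ($k{\left(r \right)} = \frac{77}{102 \frac{1}{-2520}} = \frac{77}{102 \left(- \frac{1}{2520}\right)} = \frac{77}{- \frac{17}{420}} = 77 \left(- \frac{420}{17}\right) = - \frac{32340}{17}$)
$\sqrt{\sqrt{k{\left(-15 \right)} + 532} + \left(16981 + N{\left(10,-132 \right)}\right)} = \sqrt{\sqrt{- \frac{32340}{17} + 532} + \left(16981 - 144\right)} = \sqrt{\sqrt{- \frac{23296}{17}} + 16837} = \sqrt{\frac{16 i \sqrt{1547}}{17} + 16837} = \sqrt{16837 + \frac{16 i \sqrt{1547}}{17}}$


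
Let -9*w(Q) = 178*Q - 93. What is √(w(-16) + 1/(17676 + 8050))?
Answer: 5*√77857346482/77178 ≈ 18.077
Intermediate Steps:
w(Q) = 31/3 - 178*Q/9 (w(Q) = -(178*Q - 93)/9 = -(-93 + 178*Q)/9 = 31/3 - 178*Q/9)
√(w(-16) + 1/(17676 + 8050)) = √((31/3 - 178/9*(-16)) + 1/(17676 + 8050)) = √((31/3 + 2848/9) + 1/25726) = √(2941/9 + 1/25726) = √(75660175/231534) = 5*√77857346482/77178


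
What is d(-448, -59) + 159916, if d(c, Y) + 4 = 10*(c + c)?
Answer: 150952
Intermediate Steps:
d(c, Y) = -4 + 20*c (d(c, Y) = -4 + 10*(c + c) = -4 + 10*(2*c) = -4 + 20*c)
d(-448, -59) + 159916 = (-4 + 20*(-448)) + 159916 = (-4 - 8960) + 159916 = -8964 + 159916 = 150952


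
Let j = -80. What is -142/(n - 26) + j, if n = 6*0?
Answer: -969/13 ≈ -74.538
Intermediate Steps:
n = 0
-142/(n - 26) + j = -142/(0 - 26) - 80 = -142/(-26) - 80 = -142*(-1/26) - 80 = 71/13 - 80 = -969/13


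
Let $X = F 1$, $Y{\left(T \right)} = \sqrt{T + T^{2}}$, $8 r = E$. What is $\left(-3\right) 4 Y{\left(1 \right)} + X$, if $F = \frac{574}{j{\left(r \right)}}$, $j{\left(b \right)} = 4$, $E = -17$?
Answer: $\frac{287}{2} - 12 \sqrt{2} \approx 126.53$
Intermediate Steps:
$r = - \frac{17}{8}$ ($r = \frac{1}{8} \left(-17\right) = - \frac{17}{8} \approx -2.125$)
$F = \frac{287}{2}$ ($F = \frac{574}{4} = 574 \cdot \frac{1}{4} = \frac{287}{2} \approx 143.5$)
$X = \frac{287}{2}$ ($X = \frac{287}{2} \cdot 1 = \frac{287}{2} \approx 143.5$)
$\left(-3\right) 4 Y{\left(1 \right)} + X = \left(-3\right) 4 \sqrt{1 \left(1 + 1\right)} + \frac{287}{2} = - 12 \sqrt{1 \cdot 2} + \frac{287}{2} = - 12 \sqrt{2} + \frac{287}{2} = \frac{287}{2} - 12 \sqrt{2}$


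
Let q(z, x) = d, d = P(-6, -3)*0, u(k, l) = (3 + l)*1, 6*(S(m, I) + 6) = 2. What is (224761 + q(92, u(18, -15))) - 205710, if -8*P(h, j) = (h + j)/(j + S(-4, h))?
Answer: 19051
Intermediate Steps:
S(m, I) = -17/3 (S(m, I) = -6 + (⅙)*2 = -6 + ⅓ = -17/3)
u(k, l) = 3 + l
P(h, j) = -(h + j)/(8*(-17/3 + j)) (P(h, j) = -(h + j)/(8*(j - 17/3)) = -(h + j)/(8*(-17/3 + j)))
d = 0 (d = (3*(-1*(-6) - 1*(-3))/(8*(-17 + 3*(-3))))*0 = (3*(6 + 3)/(8*(-17 - 9)))*0 = ((3/8)*9/(-26))*0 = ((3/8)*(-1/26)*9)*0 = -27/208*0 = 0)
q(z, x) = 0
(224761 + q(92, u(18, -15))) - 205710 = (224761 + 0) - 205710 = 224761 - 205710 = 19051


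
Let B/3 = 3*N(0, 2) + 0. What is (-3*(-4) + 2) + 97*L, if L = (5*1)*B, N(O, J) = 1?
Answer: 4379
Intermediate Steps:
B = 9 (B = 3*(3*1 + 0) = 3*(3 + 0) = 3*3 = 9)
L = 45 (L = (5*1)*9 = 5*9 = 45)
(-3*(-4) + 2) + 97*L = (-3*(-4) + 2) + 97*45 = (12 + 2) + 4365 = 14 + 4365 = 4379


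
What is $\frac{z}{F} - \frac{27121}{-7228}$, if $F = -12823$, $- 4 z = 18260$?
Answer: $\frac{380768403}{92684644} \approx 4.1082$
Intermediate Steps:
$z = -4565$ ($z = \left(- \frac{1}{4}\right) 18260 = -4565$)
$\frac{z}{F} - \frac{27121}{-7228} = - \frac{4565}{-12823} - \frac{27121}{-7228} = \left(-4565\right) \left(- \frac{1}{12823}\right) - - \frac{27121}{7228} = \frac{4565}{12823} + \frac{27121}{7228} = \frac{380768403}{92684644}$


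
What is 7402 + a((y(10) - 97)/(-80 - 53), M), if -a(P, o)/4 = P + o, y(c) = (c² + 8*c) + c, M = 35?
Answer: 966218/133 ≈ 7264.8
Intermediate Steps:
y(c) = c² + 9*c
a(P, o) = -4*P - 4*o (a(P, o) = -4*(P + o) = -4*P - 4*o)
7402 + a((y(10) - 97)/(-80 - 53), M) = 7402 + (-4*(10*(9 + 10) - 97)/(-80 - 53) - 4*35) = 7402 + (-4*(10*19 - 97)/(-133) - 140) = 7402 + (-4*(190 - 97)*(-1)/133 - 140) = 7402 + (-372*(-1)/133 - 140) = 7402 + (-4*(-93/133) - 140) = 7402 + (372/133 - 140) = 7402 - 18248/133 = 966218/133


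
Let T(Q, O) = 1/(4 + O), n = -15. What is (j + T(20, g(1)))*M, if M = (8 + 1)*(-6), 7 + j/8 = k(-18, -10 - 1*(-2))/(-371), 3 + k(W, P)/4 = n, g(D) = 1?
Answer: 5433966/1855 ≈ 2929.4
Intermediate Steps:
k(W, P) = -72 (k(W, P) = -12 + 4*(-15) = -12 - 60 = -72)
j = -20200/371 (j = -56 + 8*(-72/(-371)) = -56 + 8*(-72*(-1/371)) = -56 + 8*(72/371) = -56 + 576/371 = -20200/371 ≈ -54.447)
M = -54 (M = 9*(-6) = -54)
(j + T(20, g(1)))*M = (-20200/371 + 1/(4 + 1))*(-54) = (-20200/371 + 1/5)*(-54) = (-20200/371 + ⅕)*(-54) = -100629/1855*(-54) = 5433966/1855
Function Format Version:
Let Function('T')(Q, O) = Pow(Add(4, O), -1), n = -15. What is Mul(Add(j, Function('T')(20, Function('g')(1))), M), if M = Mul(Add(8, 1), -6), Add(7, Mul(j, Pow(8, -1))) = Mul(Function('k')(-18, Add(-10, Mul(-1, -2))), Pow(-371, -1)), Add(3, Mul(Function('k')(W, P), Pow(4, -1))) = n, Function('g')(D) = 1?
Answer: Rational(5433966, 1855) ≈ 2929.4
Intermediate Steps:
Function('k')(W, P) = -72 (Function('k')(W, P) = Add(-12, Mul(4, -15)) = Add(-12, -60) = -72)
j = Rational(-20200, 371) (j = Add(-56, Mul(8, Mul(-72, Pow(-371, -1)))) = Add(-56, Mul(8, Mul(-72, Rational(-1, 371)))) = Add(-56, Mul(8, Rational(72, 371))) = Add(-56, Rational(576, 371)) = Rational(-20200, 371) ≈ -54.447)
M = -54 (M = Mul(9, -6) = -54)
Mul(Add(j, Function('T')(20, Function('g')(1))), M) = Mul(Add(Rational(-20200, 371), Pow(Add(4, 1), -1)), -54) = Mul(Add(Rational(-20200, 371), Pow(5, -1)), -54) = Mul(Add(Rational(-20200, 371), Rational(1, 5)), -54) = Mul(Rational(-100629, 1855), -54) = Rational(5433966, 1855)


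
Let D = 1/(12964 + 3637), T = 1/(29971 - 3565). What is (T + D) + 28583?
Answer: 12529815592505/438366006 ≈ 28583.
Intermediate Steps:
T = 1/26406 ≈ 3.7870e-5
D = 1/16601 ≈ 6.0237e-5
(T + D) + 28583 = (1/26406 + 1/16601) + 28583 = 43007/438366006 + 28583 = 12529815592505/438366006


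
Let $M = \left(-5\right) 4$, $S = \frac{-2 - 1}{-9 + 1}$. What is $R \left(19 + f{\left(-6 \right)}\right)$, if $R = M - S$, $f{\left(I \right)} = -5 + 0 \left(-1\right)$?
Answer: $- \frac{1141}{4} \approx -285.25$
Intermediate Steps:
$S = \frac{3}{8}$ ($S = - \frac{3}{-8} = \left(-3\right) \left(- \frac{1}{8}\right) = \frac{3}{8} \approx 0.375$)
$M = -20$
$f{\left(I \right)} = -5$ ($f{\left(I \right)} = -5 + 0 = -5$)
$R = - \frac{163}{8}$ ($R = -20 - \frac{3}{8} = - \frac{163}{8} \approx -20.375$)
$R \left(19 + f{\left(-6 \right)}\right) = - \frac{163 \left(19 - 5\right)}{8} = \left(- \frac{163}{8}\right) 14 = - \frac{1141}{4}$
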